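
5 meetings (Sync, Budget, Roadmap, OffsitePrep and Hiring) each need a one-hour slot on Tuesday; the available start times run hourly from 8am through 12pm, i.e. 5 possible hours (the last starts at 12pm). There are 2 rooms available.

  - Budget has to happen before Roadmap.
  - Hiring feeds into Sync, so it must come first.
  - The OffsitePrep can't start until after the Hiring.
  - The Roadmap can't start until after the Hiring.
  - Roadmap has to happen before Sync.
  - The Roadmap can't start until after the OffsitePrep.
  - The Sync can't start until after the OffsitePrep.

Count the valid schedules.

Splitting on Sync: it can be 11am (2), 12pm (11). Listing each branch's schedules as (Budget, Roadmap, OffsitePrep, Hiring):
Sync=11am: (8am,10am,9am,8am) (9am,10am,9am,8am) — 2.
Sync=12pm: (8am,10am,9am,8am) (8am,11am,9am,8am) (8am,11am,10am,8am) (8am,11am,10am,9am) (9am,10am,9am,8am) (9am,11am,9am,8am) (9am,11am,10am,8am) (9am,11am,10am,9am) (10am,11am,9am,8am) (10am,11am,10am,8am) (10am,11am,10am,9am) — 11.
Summing: 2 + 11 = 13.

13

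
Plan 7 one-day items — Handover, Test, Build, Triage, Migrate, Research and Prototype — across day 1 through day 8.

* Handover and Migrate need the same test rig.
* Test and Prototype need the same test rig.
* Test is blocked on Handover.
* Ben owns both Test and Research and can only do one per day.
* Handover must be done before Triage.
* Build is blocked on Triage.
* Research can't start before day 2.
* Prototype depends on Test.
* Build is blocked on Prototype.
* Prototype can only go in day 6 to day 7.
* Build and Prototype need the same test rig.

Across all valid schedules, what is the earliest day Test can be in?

day 2

Precedence pushes Test to at least day 2; downstream work caps Test at day 6.
Test at day 2 is achievable: Triage in day 2; Research in day 3; Handover in day 1; Test in day 2; Migrate in day 2; Build in day 7; Prototype in day 6.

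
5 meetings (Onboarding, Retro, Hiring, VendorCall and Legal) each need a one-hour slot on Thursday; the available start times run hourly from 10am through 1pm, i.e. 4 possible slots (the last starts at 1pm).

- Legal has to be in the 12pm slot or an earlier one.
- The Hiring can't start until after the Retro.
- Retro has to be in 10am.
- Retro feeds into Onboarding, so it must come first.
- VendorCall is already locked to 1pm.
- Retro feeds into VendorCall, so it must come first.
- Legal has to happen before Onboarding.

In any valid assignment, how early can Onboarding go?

11am

Precedence pushes Onboarding to at least 11am.
Onboarding at 11am is achievable: Legal in 10am, Retro in 10am, Onboarding in 11am, VendorCall in 1pm, Hiring in 11am.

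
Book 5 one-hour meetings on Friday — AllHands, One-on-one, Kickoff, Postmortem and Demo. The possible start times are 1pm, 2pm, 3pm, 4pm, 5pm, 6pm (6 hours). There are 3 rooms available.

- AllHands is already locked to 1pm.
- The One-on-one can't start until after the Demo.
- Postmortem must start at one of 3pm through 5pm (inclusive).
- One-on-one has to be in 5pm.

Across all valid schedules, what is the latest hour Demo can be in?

4pm

Downstream work caps Demo at 4pm.
Demo at 4pm is achievable: Demo=4pm; Postmortem=3pm; Kickoff=1pm; AllHands=1pm; One-on-one=5pm.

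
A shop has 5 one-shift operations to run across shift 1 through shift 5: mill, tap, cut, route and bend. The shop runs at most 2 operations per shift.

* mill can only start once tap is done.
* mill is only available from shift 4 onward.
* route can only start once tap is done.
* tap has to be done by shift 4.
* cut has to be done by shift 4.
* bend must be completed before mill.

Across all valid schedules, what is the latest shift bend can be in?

shift 4

Downstream work caps bend at shift 4.
bend at shift 4 is achievable: route in shift 2, bend in shift 4, mill in shift 5, cut in shift 1, tap in shift 1.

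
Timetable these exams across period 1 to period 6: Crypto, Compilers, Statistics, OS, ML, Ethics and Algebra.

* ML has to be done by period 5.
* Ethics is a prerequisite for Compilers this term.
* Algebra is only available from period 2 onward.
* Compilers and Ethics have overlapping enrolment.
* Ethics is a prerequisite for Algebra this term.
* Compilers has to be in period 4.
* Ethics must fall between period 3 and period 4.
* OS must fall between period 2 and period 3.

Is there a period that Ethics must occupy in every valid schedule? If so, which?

period 3

Ethics's window is period 3–period 4.
Compilers is fixed at period 4, and Ethics can't share a period with Compilers.
So Ethics must be period 3.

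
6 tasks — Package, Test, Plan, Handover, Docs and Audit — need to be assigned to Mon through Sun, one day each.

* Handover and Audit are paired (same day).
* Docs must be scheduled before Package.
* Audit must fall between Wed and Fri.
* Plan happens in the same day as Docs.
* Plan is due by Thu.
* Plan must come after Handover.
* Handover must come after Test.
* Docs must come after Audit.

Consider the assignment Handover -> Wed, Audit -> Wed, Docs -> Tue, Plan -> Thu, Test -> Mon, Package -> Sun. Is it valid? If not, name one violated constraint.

Plan happens in the same day as Docs — violated.
Handover and Audit are paired (same day) — holds.
Handover must come after Test — holds.
Plan must come after Handover — holds.
Plan is due by Thu — holds.
Docs must be scheduled before Package — holds.
Docs must come after Audit — violated.
Audit must fall between Wed and Fri — holds.

No. Plan happens in the same day as Docs is not satisfied.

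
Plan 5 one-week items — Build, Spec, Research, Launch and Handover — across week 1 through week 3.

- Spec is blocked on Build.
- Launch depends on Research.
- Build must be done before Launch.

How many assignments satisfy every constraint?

Splitting on Build: it can be week 1 (18), week 2 (6). Listing each branch's schedules as (Spec, Research, Launch, Handover) by week number:
Build=week 1: (2,1,2,1) (2,1,2,2) (2,1,2,3) (2,1,3,1) (2,1,3,2) (2,1,3,3) (2,2,3,1) (2,2,3,2) (2,2,3,3) (3,1,2,1) (3,1,2,2) (3,1,2,3) (3,1,3,1) (3,1,3,2) (3,1,3,3) (3,2,3,1) (3,2,3,2) (3,2,3,3) — 18.
Build=week 2: (3,1,3,1) (3,1,3,2) (3,1,3,3) (3,2,3,1) (3,2,3,2) (3,2,3,3) — 6.
Summing: 18 + 6 = 24.

24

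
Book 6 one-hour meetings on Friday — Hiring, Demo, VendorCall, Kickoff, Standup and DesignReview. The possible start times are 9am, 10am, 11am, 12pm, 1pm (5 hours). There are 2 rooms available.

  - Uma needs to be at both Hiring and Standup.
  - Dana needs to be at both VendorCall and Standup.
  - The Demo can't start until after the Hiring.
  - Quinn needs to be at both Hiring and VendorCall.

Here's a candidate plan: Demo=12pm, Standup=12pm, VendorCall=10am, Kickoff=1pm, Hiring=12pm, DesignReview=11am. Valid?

Dana needs to be at both VendorCall and Standup — holds.
The Demo can't start until after the Hiring — violated.
Quinn needs to be at both Hiring and VendorCall — holds.
Uma needs to be at both Hiring and Standup — violated.
There are 2 rooms available — violated.

No. There are 2 rooms available is not satisfied.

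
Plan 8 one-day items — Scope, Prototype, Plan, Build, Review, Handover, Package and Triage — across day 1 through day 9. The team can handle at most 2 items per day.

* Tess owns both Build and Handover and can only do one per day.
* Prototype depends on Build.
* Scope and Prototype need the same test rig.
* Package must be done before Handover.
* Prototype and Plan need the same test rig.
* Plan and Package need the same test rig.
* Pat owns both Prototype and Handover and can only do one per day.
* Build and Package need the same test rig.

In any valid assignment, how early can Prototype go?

Precedence pushes Prototype to at least day 2.
Prototype at day 2 is achievable: Triage -> day 4; Package -> day 2; Plan -> day 3; Review -> day 4; Handover -> day 3; Prototype -> day 2; Build -> day 1; Scope -> day 1.

day 2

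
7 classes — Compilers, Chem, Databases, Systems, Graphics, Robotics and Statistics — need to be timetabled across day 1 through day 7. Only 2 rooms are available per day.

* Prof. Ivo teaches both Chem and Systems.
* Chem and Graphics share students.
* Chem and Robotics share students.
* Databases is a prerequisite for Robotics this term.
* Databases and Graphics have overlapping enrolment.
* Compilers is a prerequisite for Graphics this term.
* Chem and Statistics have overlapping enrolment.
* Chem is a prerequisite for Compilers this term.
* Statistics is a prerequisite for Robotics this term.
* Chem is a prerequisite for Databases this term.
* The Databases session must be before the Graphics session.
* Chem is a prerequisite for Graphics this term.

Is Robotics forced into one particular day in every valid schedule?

No

Robotics can be day 3 (e.g. Chem -> day 1, Compilers -> day 3, Robotics -> day 3, Databases -> day 2, Statistics -> day 2, Graphics -> day 4, Systems -> day 4) or day 4 (e.g. Systems -> day 4; Graphics -> day 3; Chem -> day 1; Statistics -> day 3; Databases -> day 2; Robotics -> day 4; Compilers -> day 2).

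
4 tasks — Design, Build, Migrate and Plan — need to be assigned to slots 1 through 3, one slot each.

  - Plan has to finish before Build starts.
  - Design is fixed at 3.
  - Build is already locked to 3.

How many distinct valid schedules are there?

6

Splitting on Migrate: it can be 1 (2), 2 (2), 3 (2). Listing each branch's schedules as (Design, Build, Plan):
Migrate=1: (3,3,1) (3,3,2) — 2.
Migrate=2: (3,3,1) (3,3,2) — 2.
Migrate=3: (3,3,1) (3,3,2) — 2.
Summing: 2 + 2 + 2 = 6.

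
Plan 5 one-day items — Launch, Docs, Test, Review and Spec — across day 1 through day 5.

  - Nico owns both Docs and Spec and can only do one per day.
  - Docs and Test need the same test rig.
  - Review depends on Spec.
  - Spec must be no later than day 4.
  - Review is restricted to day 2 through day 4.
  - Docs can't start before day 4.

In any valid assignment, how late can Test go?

Test at day 5 is achievable: Test -> day 5; Review -> day 2; Docs -> day 4; Spec -> day 1; Launch -> day 1.

day 5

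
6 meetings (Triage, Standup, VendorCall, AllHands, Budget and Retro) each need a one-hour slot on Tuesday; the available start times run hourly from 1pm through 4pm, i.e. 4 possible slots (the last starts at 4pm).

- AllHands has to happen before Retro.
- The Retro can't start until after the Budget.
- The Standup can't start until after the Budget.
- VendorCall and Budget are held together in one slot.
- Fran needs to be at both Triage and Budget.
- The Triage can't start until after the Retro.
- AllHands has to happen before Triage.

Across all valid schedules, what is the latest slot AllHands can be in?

2pm

Downstream work caps AllHands at 2pm.
AllHands at 2pm is achievable: Standup in 2pm; VendorCall in 1pm; Triage in 4pm; Retro in 3pm; Budget in 1pm; AllHands in 2pm.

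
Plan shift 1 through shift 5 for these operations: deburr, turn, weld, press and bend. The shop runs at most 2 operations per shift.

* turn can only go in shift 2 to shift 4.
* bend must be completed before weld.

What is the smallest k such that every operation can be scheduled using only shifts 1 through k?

The precedence chain requires at least 2 distinct shifts.
With at most 2 per shift and 5 operations, at least 3 shifts are needed.
3 works (last occupied shift: shift 3): for example deburr in shift 1; turn in shift 2; press in shift 3; weld in shift 2; bend in shift 1.

3 shifts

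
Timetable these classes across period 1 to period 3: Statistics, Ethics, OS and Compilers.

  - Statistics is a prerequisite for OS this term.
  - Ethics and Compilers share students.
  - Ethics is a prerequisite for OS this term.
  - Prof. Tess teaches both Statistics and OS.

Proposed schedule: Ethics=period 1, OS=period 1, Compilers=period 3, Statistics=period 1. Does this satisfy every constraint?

Invalid. Prof. Tess teaches both Statistics and OS.

Statistics is a prerequisite for OS this term — violated.
Ethics is a prerequisite for OS this term — violated.
Ethics and Compilers share students — holds.
Prof. Tess teaches both Statistics and OS — violated.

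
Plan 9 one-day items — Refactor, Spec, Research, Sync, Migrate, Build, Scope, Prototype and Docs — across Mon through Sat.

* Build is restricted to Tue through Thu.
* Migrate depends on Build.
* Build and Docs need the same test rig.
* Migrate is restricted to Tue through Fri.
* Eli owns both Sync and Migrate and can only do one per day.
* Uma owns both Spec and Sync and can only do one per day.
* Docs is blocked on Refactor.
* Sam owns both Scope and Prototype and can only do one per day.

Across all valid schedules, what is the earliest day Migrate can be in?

Migrate is available from Tue; precedence pushes Migrate to at least Wed; Migrate's own window allows nothing later than Fri.
Migrate at Wed is achievable: Sync in Tue; Refactor in Mon; Prototype in Tue; Build in Tue; Docs in Wed; Research in Mon; Scope in Mon; Migrate in Wed; Spec in Mon.

Wed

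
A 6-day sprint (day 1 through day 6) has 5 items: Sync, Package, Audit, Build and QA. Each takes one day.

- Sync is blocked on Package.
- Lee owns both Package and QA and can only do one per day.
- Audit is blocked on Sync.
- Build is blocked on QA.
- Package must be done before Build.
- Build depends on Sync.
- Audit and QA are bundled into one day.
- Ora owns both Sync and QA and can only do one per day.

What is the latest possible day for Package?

Downstream work caps Package at day 3.
Package at day 3 is achievable: Audit=day 5; QA=day 5; Package=day 3; Sync=day 4; Build=day 6.

day 3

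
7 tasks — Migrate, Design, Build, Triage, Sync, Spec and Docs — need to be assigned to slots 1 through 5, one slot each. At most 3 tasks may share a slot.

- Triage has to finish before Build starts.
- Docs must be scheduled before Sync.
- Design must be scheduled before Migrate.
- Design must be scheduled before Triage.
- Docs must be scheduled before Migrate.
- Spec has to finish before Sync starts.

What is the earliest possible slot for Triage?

2

Precedence pushes Triage to at least 2; downstream work caps Triage at 4.
Triage at 2 is achievable: Triage=2, Sync=2, Build=3, Design=1, Docs=1, Migrate=2, Spec=1.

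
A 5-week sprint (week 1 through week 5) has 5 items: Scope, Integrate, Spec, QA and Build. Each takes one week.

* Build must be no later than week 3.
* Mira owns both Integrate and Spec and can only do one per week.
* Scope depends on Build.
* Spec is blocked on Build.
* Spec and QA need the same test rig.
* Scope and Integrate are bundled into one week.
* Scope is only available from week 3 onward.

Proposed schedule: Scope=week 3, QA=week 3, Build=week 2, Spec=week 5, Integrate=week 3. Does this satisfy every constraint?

Scope depends on Build — holds.
Spec and QA need the same test rig — holds.
Scope and Integrate are bundled into one week — holds.
Mira owns both Integrate and Spec and can only do one per week — holds.
Scope is only available from week 3 onward — holds.
Spec is blocked on Build — holds.
Build must be no later than week 3 — holds.

Yes, all constraints hold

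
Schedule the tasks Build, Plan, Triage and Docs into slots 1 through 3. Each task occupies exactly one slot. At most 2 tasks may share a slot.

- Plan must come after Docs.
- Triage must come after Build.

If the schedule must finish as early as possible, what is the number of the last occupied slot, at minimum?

The precedence chain requires at least 2 distinct slots.
With at most 2 per slot and 4 tasks, at least 2 slots are needed.
2 works (last occupied slot: 2): for example Triage=2, Plan=2, Build=1, Docs=1.

slot 2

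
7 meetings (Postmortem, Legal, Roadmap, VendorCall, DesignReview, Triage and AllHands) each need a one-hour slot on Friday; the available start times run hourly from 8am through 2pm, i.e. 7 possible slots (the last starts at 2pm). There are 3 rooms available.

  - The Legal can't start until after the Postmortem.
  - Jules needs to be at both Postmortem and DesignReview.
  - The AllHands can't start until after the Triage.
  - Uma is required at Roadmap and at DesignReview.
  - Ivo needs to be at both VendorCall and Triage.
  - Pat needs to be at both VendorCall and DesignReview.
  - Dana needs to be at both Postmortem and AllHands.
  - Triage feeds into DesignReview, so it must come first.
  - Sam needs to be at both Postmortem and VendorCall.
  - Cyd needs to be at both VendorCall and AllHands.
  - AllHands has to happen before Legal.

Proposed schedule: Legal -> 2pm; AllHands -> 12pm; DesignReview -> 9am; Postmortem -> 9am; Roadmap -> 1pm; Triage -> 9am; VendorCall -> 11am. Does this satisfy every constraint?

No — it violates: Jules needs to be at both Postmortem and DesignReview

Pat needs to be at both VendorCall and DesignReview — holds.
Dana needs to be at both Postmortem and AllHands — holds.
Ivo needs to be at both VendorCall and Triage — holds.
Triage feeds into DesignReview, so it must come first — violated.
AllHands has to happen before Legal — holds.
The Legal can't start until after the Postmortem — holds.
Sam needs to be at both Postmortem and VendorCall — holds.
The AllHands can't start until after the Triage — holds.
Cyd needs to be at both VendorCall and AllHands — holds.
Uma is required at Roadmap and at DesignReview — holds.
Jules needs to be at both Postmortem and DesignReview — violated.
There are 3 rooms available — holds.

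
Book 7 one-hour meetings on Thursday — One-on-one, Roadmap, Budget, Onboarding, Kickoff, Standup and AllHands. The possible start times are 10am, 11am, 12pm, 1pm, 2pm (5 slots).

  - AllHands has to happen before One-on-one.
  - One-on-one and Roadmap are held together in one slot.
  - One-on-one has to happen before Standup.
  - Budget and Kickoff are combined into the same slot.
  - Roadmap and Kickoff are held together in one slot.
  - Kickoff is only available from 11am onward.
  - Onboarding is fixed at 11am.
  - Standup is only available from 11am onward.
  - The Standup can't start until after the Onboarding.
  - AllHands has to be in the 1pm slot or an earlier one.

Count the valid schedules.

Splitting on One-on-one: it can be 11am (3), 12pm (4), 1pm (3). Listing each branch's schedules as (Roadmap, Budget, Onboarding, Kickoff, Standup, AllHands):
One-on-one=11am: (11am,11am,11am,11am,12pm,10am) (11am,11am,11am,11am,1pm,10am) (11am,11am,11am,11am,2pm,10am) — 3.
One-on-one=12pm: (12pm,12pm,11am,12pm,1pm,10am) (12pm,12pm,11am,12pm,1pm,11am) (12pm,12pm,11am,12pm,2pm,10am) (12pm,12pm,11am,12pm,2pm,11am) — 4.
One-on-one=1pm: (1pm,1pm,11am,1pm,2pm,10am) (1pm,1pm,11am,1pm,2pm,11am) (1pm,1pm,11am,1pm,2pm,12pm) — 3.
Summing: 3 + 4 + 3 = 10.

10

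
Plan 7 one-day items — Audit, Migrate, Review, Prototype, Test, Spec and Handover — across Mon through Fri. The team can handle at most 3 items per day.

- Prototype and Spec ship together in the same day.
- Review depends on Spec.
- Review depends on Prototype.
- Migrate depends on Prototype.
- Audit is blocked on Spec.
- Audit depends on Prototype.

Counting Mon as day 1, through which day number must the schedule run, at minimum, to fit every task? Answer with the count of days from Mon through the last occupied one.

3

The precedence chain requires at least 2 distinct days.
With at most 3 per day and 7 tasks, at least 3 days are needed.
3 works (last occupied day: Wed): for example Handover -> Wed; Audit -> Tue; Prototype -> Mon; Migrate -> Tue; Test -> Mon; Review -> Tue; Spec -> Mon.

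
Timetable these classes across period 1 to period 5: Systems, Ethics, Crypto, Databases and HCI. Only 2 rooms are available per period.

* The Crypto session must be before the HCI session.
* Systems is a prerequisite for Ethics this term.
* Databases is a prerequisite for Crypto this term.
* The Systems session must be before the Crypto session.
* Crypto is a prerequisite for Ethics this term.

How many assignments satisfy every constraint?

34

Splitting on Systems: it can be period 1 (20), period 2 (11), period 3 (3). Listing each branch's schedules as (Ethics, Crypto, Databases, HCI) by period number:
Systems=period 1: (3,2,1,3) (3,2,1,4) (3,2,1,5) (4,2,1,3) (4,2,1,4) (4,2,1,5) (4,3,1,4) (4,3,1,5) (4,3,2,4) (4,3,2,5) (5,2,1,3) (5,2,1,4) (5,2,1,5) (5,3,1,4) (5,3,1,5) (5,3,2,4) (5,3,2,5) (5,4,1,5) (5,4,2,5) (5,4,3,5) — 20.
Systems=period 2: (4,3,1,4) (4,3,1,5) (4,3,2,4) (4,3,2,5) (5,3,1,4) (5,3,1,5) (5,3,2,4) (5,3,2,5) (5,4,1,5) (5,4,2,5) (5,4,3,5) — 11.
Systems=period 3: (5,4,1,5) (5,4,2,5) (5,4,3,5) — 3.
Summing: 20 + 11 + 3 = 34.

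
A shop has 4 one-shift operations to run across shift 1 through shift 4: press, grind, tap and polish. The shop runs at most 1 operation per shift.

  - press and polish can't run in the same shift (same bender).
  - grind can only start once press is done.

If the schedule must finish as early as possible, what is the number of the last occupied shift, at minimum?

The precedence chain requires at least 2 distinct shifts.
With at most 1 per shift and 4 operations, at least 4 shifts are needed.
4 works (last occupied shift: shift 4): for example tap -> shift 3, polish -> shift 4, press -> shift 1, grind -> shift 2.

shift 4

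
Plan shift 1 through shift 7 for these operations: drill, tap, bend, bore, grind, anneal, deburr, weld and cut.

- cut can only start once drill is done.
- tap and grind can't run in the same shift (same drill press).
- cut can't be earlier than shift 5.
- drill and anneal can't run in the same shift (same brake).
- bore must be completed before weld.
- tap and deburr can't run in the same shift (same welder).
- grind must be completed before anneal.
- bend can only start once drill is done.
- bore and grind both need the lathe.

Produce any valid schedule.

tap -> shift 1, anneal -> shift 3, cut -> shift 5, deburr -> shift 2, bend -> shift 2, grind -> shift 2, bore -> shift 1, weld -> shift 2, drill -> shift 1

Checking: drill(shift 1) before bend(shift 2); grind(shift 2) before anneal(shift 3); drill(shift 1) before cut(shift 5); bore(shift 1) before weld(shift 2); bore(shift 1) != grind(shift 2); tap(shift 1) != grind(shift 2); tap(shift 1) != deburr(shift 2); drill(shift 1) != anneal(shift 3); cut=shift 5 in [shift 5,shift 7].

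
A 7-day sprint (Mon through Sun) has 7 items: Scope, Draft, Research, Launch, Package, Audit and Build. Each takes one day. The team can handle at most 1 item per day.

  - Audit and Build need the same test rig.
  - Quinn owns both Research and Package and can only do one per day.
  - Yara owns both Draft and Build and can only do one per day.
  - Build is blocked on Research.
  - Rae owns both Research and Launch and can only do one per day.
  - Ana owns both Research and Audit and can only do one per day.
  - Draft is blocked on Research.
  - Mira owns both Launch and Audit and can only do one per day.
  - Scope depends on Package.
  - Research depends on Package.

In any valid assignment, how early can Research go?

Precedence pushes Research to at least Tue; downstream work caps Research at Sat.
Research at Tue is achievable: Research=Tue; Build=Fri; Scope=Wed; Draft=Thu; Package=Mon; Launch=Sat; Audit=Sun.

Tue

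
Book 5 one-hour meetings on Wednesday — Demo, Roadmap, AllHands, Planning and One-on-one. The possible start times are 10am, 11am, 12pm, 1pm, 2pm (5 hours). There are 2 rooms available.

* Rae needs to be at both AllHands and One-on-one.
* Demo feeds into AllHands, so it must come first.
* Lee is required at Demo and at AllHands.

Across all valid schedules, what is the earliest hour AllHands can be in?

11am

Precedence pushes AllHands to at least 11am.
AllHands at 11am is achievable: Demo=10am, AllHands=11am, One-on-one=12pm, Planning=11am, Roadmap=10am.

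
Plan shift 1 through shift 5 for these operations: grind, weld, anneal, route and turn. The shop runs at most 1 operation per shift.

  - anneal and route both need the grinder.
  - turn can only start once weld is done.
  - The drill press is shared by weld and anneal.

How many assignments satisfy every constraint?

Splitting on grind: it can be shift 1 (12), shift 2 (12), shift 3 (12), shift 4 (12), shift 5 (12). Listing each branch's schedules as (weld, anneal, route, turn) by shift number:
grind=shift 1: (2,3,4,5) (2,3,5,4) (2,4,3,5) (2,4,5,3) (2,5,3,4) (2,5,4,3) (3,2,4,5) (3,2,5,4) (3,4,2,5) (3,5,2,4) (4,2,3,5) (4,3,2,5) — 12.
grind=shift 2: (1,3,4,5) (1,3,5,4) (1,4,3,5) (1,4,5,3) (1,5,3,4) (1,5,4,3) (3,1,4,5) (3,1,5,4) (3,4,1,5) (3,5,1,4) (4,1,3,5) (4,3,1,5) — 12.
grind=shift 3: (1,2,4,5) (1,2,5,4) (1,4,2,5) (1,4,5,2) (1,5,2,4) (1,5,4,2) (2,1,4,5) (2,1,5,4) (2,4,1,5) (2,5,1,4) (4,1,2,5) (4,2,1,5) — 12.
grind=shift 4: (1,2,3,5) (1,2,5,3) (1,3,2,5) (1,3,5,2) (1,5,2,3) (1,5,3,2) (2,1,3,5) (2,1,5,3) (2,3,1,5) (2,5,1,3) (3,1,2,5) (3,2,1,5) — 12.
grind=shift 5: (1,2,3,4) (1,2,4,3) (1,3,2,4) (1,3,4,2) (1,4,2,3) (1,4,3,2) (2,1,3,4) (2,1,4,3) (2,3,1,4) (2,4,1,3) (3,1,2,4) (3,2,1,4) — 12.
Summing: 12 + 12 + 12 + 12 + 12 = 60.

60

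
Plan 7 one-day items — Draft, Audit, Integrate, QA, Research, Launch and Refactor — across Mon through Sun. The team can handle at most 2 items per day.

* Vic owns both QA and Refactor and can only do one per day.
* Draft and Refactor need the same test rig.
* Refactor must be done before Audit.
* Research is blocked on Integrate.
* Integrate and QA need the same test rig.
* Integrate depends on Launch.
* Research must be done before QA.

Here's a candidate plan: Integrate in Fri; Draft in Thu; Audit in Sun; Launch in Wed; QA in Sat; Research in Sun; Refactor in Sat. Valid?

Research must be done before QA — violated.
Integrate and QA need the same test rig — holds.
Refactor must be done before Audit — holds.
The team can handle at most 2 items per day — holds.
Draft and Refactor need the same test rig — holds.
Vic owns both QA and Refactor and can only do one per day — violated.
Integrate depends on Launch — holds.
Research is blocked on Integrate — holds.

No — it violates: Research must be done before QA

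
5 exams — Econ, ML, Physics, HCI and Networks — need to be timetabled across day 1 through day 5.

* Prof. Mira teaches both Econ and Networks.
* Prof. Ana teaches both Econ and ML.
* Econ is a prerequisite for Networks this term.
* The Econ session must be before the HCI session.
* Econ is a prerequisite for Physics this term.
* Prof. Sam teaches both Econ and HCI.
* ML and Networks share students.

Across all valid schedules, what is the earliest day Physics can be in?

Precedence pushes Physics to at least day 2.
Physics at day 2 is achievable: Econ -> day 1, HCI -> day 2, Physics -> day 2, ML -> day 3, Networks -> day 2.

day 2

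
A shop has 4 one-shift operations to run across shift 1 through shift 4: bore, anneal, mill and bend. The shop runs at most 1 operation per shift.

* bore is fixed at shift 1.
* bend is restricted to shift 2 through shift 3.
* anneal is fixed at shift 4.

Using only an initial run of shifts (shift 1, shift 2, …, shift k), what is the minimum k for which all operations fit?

With at most 1 per shift and 4 operations, at least 4 shifts are needed.
anneal can't be placed before shift 4, so the schedule must run through at least shift 4.
4 works (last occupied shift: shift 4): for example bore=shift 1; mill=shift 3; anneal=shift 4; bend=shift 2.

4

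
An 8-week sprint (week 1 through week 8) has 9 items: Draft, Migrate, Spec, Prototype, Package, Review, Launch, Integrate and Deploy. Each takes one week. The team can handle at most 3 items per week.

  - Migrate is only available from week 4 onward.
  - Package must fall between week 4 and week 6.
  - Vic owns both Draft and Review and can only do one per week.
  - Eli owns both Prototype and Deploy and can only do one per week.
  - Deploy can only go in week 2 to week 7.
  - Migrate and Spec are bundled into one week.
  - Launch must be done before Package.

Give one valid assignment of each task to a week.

Migrate -> week 4, Integrate -> week 2, Prototype -> week 1, Deploy -> week 2, Draft -> week 1, Launch -> week 1, Package -> week 4, Spec -> week 4, Review -> week 2

Checking: Launch(week 1) before Package(week 4); Prototype(week 1) != Deploy(week 2); Draft(week 1) != Review(week 2); Migrate = Spec = week 4; Package=week 4 in [week 4,week 6]; Deploy=week 2 in [week 2,week 7]; Migrate=week 4 in [week 4,week 8]; max 3 per week (cap 3).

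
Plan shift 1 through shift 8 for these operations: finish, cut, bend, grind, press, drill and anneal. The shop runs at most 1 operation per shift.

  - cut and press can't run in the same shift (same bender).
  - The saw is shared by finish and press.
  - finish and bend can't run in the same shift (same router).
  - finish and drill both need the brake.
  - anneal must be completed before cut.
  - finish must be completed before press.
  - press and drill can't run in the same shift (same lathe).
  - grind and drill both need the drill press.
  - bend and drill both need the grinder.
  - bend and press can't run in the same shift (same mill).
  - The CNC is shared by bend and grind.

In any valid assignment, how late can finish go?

shift 7

Downstream work caps finish at shift 7.
finish at shift 7 is achievable: grind=shift 4, cut=shift 2, finish=shift 7, drill=shift 5, bend=shift 3, anneal=shift 1, press=shift 8.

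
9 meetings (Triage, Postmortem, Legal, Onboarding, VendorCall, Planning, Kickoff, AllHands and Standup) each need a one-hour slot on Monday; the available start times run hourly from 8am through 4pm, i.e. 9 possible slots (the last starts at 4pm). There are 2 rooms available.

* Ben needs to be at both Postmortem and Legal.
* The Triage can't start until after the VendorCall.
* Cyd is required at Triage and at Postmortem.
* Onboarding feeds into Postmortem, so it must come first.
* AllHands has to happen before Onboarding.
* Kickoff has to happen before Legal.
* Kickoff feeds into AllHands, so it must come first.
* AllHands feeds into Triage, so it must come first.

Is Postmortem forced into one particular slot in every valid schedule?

Postmortem can be 11am (e.g. VendorCall in 8am, Onboarding in 10am, Kickoff in 8am, Legal in 9am, Triage in 10am, Standup in 12pm, AllHands in 9am, Planning in 11am, Postmortem in 11am) or 12pm (e.g. Onboarding=10am, AllHands=9am, Kickoff=8am, VendorCall=8am, Planning=11am, Postmortem=12pm, Standup=11am, Legal=9am, Triage=10am).

No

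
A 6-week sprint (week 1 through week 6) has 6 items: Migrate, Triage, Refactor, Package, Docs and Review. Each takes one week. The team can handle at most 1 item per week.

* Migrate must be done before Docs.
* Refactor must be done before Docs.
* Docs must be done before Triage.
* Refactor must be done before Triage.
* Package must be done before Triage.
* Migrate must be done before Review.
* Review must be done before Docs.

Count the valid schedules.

Splitting on Migrate: it can be week 1 (8), week 2 (5), week 3 (2). Listing each branch's schedules as (Triage, Refactor, Package, Docs, Review) by week number:
Migrate=week 1: (6,2,3,5,4) (6,2,4,5,3) (6,2,5,4,3) (6,3,2,5,4) (6,3,4,5,2) (6,3,5,4,2) (6,4,2,5,3) (6,4,3,5,2) — 8.
Migrate=week 2: (6,1,3,5,4) (6,1,4,5,3) (6,1,5,4,3) (6,3,1,5,4) (6,4,1,5,3) — 5.
Migrate=week 3: (6,1,2,5,4) (6,2,1,5,4) — 2.
Summing: 8 + 5 + 2 = 15.

15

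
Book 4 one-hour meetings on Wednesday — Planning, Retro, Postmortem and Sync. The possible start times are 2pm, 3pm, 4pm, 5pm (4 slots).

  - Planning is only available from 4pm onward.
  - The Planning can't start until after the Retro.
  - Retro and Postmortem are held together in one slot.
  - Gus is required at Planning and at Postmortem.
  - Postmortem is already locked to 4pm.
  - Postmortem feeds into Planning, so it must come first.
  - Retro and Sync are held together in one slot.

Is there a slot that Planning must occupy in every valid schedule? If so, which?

Planning's window is 4pm–5pm.
Postmortem is fixed at 4pm, and Planning can't share a slot with Postmortem.
So Planning must be 5pm.

5pm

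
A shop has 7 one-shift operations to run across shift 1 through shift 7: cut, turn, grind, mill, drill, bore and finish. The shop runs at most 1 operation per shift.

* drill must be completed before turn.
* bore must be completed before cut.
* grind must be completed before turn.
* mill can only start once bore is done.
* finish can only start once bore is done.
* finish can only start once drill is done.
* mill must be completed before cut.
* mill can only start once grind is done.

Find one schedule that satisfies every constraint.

grind in shift 2; finish in shift 7; bore in shift 1; cut in shift 4; turn in shift 6; drill in shift 5; mill in shift 3

Checking: bore(shift 1) before cut(shift 4); bore(shift 1) before finish(shift 7); mill(shift 3) before cut(shift 4); grind(shift 2) before mill(shift 3); grind(shift 2) before turn(shift 6); drill(shift 5) before finish(shift 7); drill(shift 5) before turn(shift 6); bore(shift 1) before mill(shift 3); max 1 per shift (cap 1).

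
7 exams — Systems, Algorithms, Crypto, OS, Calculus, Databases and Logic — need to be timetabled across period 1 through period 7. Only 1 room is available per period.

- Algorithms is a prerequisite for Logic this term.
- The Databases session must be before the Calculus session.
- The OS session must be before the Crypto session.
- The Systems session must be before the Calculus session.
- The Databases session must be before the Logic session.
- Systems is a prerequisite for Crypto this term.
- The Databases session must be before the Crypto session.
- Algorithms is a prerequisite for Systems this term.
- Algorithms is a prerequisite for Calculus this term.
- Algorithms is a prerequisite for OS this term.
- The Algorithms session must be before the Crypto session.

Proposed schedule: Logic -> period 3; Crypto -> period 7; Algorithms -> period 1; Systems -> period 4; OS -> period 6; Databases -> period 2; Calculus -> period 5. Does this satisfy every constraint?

The Systems session must be before the Calculus session — holds.
Algorithms is a prerequisite for Calculus this term — holds.
The Algorithms session must be before the Crypto session — holds.
Algorithms is a prerequisite for OS this term — holds.
The Databases session must be before the Calculus session — holds.
Algorithms is a prerequisite for Systems this term — holds.
Only 1 room is available per period — holds.
The Databases session must be before the Crypto session — holds.
The Databases session must be before the Logic session — holds.
The OS session must be before the Crypto session — holds.
Algorithms is a prerequisite for Logic this term — holds.
Systems is a prerequisite for Crypto this term — holds.

Valid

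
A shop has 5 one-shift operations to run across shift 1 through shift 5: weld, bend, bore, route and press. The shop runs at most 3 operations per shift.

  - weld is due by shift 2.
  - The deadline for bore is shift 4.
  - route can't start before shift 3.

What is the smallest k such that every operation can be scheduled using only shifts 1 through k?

3

With at most 3 per shift and 5 operations, at least 2 shifts are needed.
route can't be placed before shift 3, so the schedule must run through at least shift 3.
3 works (last occupied shift: shift 3): for example bend in shift 1, route in shift 3, weld in shift 1, bore in shift 1, press in shift 2.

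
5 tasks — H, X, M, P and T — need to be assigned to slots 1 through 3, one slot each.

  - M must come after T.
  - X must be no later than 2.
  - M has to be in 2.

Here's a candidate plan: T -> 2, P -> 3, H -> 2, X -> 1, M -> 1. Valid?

M must come after T — violated.
X must be no later than 2 — holds.
M has to be in 2 — violated.

Invalid. M must come after T.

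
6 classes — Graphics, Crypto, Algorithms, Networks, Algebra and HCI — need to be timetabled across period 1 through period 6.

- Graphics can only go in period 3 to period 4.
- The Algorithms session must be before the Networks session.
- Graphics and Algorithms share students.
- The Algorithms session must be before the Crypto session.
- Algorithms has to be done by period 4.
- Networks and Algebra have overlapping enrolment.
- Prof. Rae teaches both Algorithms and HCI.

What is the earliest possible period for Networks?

period 2

Precedence pushes Networks to at least period 2.
Networks at period 2 is achievable: Crypto in period 2, Networks in period 2, HCI in period 2, Algebra in period 1, Graphics in period 3, Algorithms in period 1.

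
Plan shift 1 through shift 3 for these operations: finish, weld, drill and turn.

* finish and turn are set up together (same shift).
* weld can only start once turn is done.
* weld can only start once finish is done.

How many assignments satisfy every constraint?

9

Splitting on finish: it can be shift 1 (6), shift 2 (3). Listing each branch's schedules as (weld, drill, turn) by shift number:
finish=shift 1: (2,1,1) (2,2,1) (2,3,1) (3,1,1) (3,2,1) (3,3,1) — 6.
finish=shift 2: (3,1,2) (3,2,2) (3,3,2) — 3.
Summing: 6 + 3 = 9.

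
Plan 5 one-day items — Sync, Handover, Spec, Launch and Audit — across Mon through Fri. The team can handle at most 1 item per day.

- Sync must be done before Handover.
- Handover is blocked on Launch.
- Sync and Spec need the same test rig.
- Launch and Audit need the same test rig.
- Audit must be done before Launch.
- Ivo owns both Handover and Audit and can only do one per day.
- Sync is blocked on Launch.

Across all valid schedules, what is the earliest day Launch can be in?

Tue

Precedence pushes Launch to at least Tue; downstream work caps Launch at Wed.
Launch at Tue is achievable: Handover -> Thu; Spec -> Fri; Launch -> Tue; Audit -> Mon; Sync -> Wed.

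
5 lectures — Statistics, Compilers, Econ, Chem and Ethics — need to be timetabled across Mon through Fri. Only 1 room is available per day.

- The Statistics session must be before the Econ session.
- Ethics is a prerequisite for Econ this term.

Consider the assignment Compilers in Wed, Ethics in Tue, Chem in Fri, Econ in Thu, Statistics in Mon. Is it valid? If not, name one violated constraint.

The Statistics session must be before the Econ session — holds.
Only 1 room is available per day — holds.
Ethics is a prerequisite for Econ this term — holds.

Yes, all constraints hold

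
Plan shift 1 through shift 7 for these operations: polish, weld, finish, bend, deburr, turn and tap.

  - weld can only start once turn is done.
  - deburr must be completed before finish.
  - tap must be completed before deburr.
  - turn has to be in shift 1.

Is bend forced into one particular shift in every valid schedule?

bend can be shift 1 (e.g. polish=shift 1; finish=shift 3; tap=shift 1; bend=shift 1; deburr=shift 2; turn=shift 1; weld=shift 2) or shift 2 (e.g. weld=shift 2, finish=shift 3, tap=shift 1, turn=shift 1, bend=shift 2, polish=shift 1, deburr=shift 2).

No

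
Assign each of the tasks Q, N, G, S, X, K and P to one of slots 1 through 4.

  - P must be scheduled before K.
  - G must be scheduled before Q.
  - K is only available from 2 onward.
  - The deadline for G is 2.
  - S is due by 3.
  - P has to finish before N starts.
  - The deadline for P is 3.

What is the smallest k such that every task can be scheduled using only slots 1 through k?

2 slots

The precedence chain requires at least 2 distinct slots.
2 works (last occupied slot: 2): for example S=1, N=2, Q=2, G=1, X=1, P=1, K=2.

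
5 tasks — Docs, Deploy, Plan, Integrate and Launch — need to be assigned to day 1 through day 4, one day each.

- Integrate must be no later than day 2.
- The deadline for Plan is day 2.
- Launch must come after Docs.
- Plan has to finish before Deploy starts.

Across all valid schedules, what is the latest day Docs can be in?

day 3

Downstream work caps Docs at day 3.
Docs at day 3 is achievable: Docs=day 3; Deploy=day 2; Plan=day 1; Launch=day 4; Integrate=day 1.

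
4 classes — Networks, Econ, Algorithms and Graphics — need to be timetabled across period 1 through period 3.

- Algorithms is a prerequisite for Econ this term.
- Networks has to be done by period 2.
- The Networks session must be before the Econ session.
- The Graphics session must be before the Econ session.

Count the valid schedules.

9

Splitting on Networks: it can be period 1 (5), period 2 (4). Listing each branch's schedules as (Econ, Algorithms, Graphics) by period number:
Networks=period 1: (2,1,1) (3,1,1) (3,1,2) (3,2,1) (3,2,2) — 5.
Networks=period 2: (3,1,1) (3,1,2) (3,2,1) (3,2,2) — 4.
Summing: 5 + 4 = 9.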